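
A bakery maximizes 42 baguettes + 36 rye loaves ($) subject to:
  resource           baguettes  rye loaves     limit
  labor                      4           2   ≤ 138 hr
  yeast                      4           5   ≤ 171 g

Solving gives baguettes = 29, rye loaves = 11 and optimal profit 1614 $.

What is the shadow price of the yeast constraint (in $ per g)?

Check each constraint at x*: labor 138/138 (tight); yeast 171/171 (tight).
From A_Bᵀ y = c: 4·y_labor + 4·y_yeast = 42; 2·y_labor + 5·y_yeast = 36.
Solving: y_labor = 5.5, y_yeast = 5.
Shadow price of yeast = 5.

5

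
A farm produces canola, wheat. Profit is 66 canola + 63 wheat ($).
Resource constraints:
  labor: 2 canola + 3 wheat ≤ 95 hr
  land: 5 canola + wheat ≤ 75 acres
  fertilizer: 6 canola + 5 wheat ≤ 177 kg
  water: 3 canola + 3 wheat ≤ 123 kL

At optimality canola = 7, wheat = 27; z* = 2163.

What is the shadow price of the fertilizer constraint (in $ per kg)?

9

Binding: labor and fertilizer. Non-binding: land (13 unused), water (21 unused).
Since land, water are not tight, their duals are 0.
Dual feasibility on the basic columns requires 2·y_labor + 6·y_fertilizer = 66, 3·y_labor + 5·y_fertilizer = 63.
→ y_labor = 6 and y_fertilizer = 9.
Shadow price of fertilizer = 9.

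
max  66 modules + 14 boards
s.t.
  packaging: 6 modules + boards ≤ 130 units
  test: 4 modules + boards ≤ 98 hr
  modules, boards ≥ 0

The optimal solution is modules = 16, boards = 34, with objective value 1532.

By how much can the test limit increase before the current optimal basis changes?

Binding constraints: packaging, test. The basis is B = [[6,1],[4,1]] with det 2.
Per unit increase in test, x* moves by d = (-0.5, 3).
The basis stays optimal until modules reaches 0; allowable increase = 32 hr.

32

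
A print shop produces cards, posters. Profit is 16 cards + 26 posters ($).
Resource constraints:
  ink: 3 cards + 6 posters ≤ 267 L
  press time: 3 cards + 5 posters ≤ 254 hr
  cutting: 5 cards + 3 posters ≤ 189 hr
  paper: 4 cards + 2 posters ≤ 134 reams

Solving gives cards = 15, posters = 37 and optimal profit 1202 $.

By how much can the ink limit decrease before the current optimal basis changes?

166.5

Binding constraints: ink, paper. The basis is B = [[3,6],[4,2]] with det -18.
Per unit decrease in ink, x* moves by d = (0.1111, -0.2222).
The basis stays optimal until posters reaches 0; allowable decrease = 166.5 L.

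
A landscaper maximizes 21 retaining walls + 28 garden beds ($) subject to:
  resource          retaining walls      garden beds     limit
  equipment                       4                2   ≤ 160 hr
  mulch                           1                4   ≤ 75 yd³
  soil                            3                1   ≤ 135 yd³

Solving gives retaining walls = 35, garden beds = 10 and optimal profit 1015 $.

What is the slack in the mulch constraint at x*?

0

mulch used = 1·35 + 4·10 = 75; slack = 75 − 75 = 0.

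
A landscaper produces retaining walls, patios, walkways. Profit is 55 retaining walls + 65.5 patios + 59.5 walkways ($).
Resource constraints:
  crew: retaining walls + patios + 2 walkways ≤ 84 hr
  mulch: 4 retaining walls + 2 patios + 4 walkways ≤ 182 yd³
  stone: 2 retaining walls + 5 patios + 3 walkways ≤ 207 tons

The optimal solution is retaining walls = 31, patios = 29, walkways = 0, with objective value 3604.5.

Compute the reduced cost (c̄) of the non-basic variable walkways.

-5

Check each constraint at x*: crew 60/84 (slack 24); mulch 182/182 (tight); stone 207/207 (tight).
Since crew is not tight, its dual is 0.
From A_Bᵀ y = c: 4·y_mulch + 2·y_stone = 55; 2·y_mulch + 5·y_stone = 65.5.
This yields shadow prices y_mulch = 9, y_stone = 9.5.
Reduced cost of walkways: c₃ − yᵀa₃ = 59.5 − (9·4 + 9.5·3) = 59.5 − 64.5 = -5.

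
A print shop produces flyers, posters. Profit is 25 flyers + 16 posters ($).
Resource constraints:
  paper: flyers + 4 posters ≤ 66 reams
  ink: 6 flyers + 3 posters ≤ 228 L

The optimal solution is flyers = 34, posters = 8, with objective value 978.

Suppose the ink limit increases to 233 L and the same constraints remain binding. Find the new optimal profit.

At the optimum: paper uses 66 of 66 (binding); ink uses 228 of 228 (binding).
Dual feasibility on the basic columns requires 1·y_paper + 6·y_ink = 25, 4·y_paper + 3·y_ink = 16.
→ y_paper = 1 and y_ink = 4.
Δz = y_ink·Δb = 4 × (5) = 20, so new z* = 978 + 20 = 998.

998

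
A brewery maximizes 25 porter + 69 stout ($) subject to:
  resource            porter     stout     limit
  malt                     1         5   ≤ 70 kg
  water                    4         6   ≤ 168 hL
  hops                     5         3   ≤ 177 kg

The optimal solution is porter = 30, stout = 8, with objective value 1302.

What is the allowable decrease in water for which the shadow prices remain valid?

84

Binding constraints: malt, water. The basis is B = [[1,5],[4,6]] with det -14.
Per unit decrease in water, x* moves by d = (-0.3571, 0.0714).
The basis stays optimal until porter reaches 0; allowable decrease = 84 hL.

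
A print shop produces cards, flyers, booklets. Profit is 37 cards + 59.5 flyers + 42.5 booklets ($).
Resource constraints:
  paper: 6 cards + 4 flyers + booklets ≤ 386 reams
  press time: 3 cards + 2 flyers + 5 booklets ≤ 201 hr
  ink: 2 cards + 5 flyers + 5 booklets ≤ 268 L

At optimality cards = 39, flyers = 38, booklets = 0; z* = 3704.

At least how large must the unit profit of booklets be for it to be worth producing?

50.5

Binding: paper and ink. Non-binding: press time (8 unused).
By complementary slackness, y = 0 for the non-binding constraint.
The binding rows give the dual system: 6·y_paper + 2·y_ink = 37 and 4·y_paper + 5·y_ink = 59.5.
→ y_paper = 3 and y_ink = 9.5.
booklets enters the basis when its profit ≥ yᵀa₃ = 3·1 + 9.5·5 = 50.5.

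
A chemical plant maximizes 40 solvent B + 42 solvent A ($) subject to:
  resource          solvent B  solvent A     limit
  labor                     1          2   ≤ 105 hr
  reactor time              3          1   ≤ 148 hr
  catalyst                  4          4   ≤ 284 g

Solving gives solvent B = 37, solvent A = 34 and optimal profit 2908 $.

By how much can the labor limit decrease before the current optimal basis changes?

Binding constraints: labor, catalyst. The basis is B = [[1,2],[4,4]] with det -4.
Per unit decrease in labor, x* moves by d = (1, -1).
The basis stays optimal until reactor time becomes binding; allowable decrease = 1.5 hr.

1.5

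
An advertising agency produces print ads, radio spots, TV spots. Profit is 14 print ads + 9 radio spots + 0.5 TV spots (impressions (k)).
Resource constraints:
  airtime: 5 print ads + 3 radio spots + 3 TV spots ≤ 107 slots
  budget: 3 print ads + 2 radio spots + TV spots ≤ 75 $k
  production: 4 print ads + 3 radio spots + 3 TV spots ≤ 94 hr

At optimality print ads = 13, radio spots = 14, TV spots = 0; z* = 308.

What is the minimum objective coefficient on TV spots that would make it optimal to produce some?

Check each constraint at x*: airtime 107/107 (tight); budget 67/75 (slack 8); production 94/94 (tight).
Since budget is not tight, its dual is 0.
The binding rows give the dual system: 5·y_airtime + 4·y_production = 14 and 3·y_airtime + 3·y_production = 9.
This yields shadow prices y_airtime = 2, y_production = 1.
TV spots enters the basis when its profit ≥ yᵀa₃ = 2·3 + 1·3 = 9.

9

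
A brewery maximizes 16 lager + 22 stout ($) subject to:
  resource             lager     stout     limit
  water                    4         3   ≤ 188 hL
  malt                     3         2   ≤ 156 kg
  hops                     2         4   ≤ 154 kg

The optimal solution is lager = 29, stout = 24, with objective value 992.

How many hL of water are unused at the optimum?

0

water used = 4·29 + 3·24 = 188; slack = 188 − 188 = 0.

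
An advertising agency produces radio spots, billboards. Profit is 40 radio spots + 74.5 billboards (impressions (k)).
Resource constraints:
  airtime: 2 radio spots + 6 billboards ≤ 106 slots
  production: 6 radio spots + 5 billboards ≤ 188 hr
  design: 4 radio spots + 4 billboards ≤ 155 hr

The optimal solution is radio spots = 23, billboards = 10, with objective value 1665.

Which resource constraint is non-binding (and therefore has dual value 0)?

design

airtime: 106/106 (binding)
production: 188/188 (binding)
design: 132/155 (slack 23)
By complementary slackness, a constraint with positive slack has shadow price 0 → design.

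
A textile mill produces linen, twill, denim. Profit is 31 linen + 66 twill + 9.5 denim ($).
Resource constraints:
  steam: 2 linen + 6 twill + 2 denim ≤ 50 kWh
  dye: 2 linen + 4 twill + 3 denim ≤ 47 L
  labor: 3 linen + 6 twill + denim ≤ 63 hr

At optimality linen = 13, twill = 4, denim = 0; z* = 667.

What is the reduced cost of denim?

-3.5

At the optimum: steam uses 50 of 50 (binding); dye uses 42 of 47 (slack = 5); labor uses 63 of 63 (binding).
Since dye is not tight, its dual is 0.
Dual feasibility on the basic columns requires 2·y_steam + 3·y_labor = 31, 6·y_steam + 6·y_labor = 66.
This yields shadow prices y_steam = 2, y_labor = 9.
Reduced cost of denim: c₃ − yᵀa₃ = 9.5 − (2·2 + 9·1) = 9.5 − 13 = -3.5.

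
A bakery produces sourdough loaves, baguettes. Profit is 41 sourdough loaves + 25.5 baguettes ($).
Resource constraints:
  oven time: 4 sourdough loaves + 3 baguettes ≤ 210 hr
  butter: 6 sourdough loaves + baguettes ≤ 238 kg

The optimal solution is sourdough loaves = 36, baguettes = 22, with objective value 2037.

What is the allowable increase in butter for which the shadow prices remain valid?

77

Binding constraints: oven time, butter. The basis is B = [[4,3],[6,1]] with det -14.
Per unit increase in butter, x* moves by d = (0.2143, -0.2857).
The basis stays optimal until baguettes reaches 0; allowable increase = 77 kg.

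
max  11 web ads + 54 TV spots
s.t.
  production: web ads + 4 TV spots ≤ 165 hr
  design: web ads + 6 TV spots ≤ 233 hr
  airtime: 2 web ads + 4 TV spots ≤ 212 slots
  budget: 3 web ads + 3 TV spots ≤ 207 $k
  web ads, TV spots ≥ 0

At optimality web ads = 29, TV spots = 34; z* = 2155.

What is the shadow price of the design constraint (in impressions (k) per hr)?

5

Binding: production and design. Non-binding: airtime (18 unused), budget (18 unused).
Since airtime, budget are not tight, their duals are 0.
Dual feasibility on the basic columns requires 1·y_production + 1·y_design = 11, 4·y_production + 6·y_design = 54.
Solving: y_production = 6, y_design = 5.
Shadow price of design = 5.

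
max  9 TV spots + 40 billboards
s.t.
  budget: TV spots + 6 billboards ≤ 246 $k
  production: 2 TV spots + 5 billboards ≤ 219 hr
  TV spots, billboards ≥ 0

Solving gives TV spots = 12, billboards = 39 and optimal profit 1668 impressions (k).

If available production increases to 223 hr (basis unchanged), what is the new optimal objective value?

At the optimum: budget uses 246 of 246 (binding); production uses 219 of 219 (binding).
Dual feasibility on the basic columns requires 1·y_budget + 2·y_production = 9, 6·y_budget + 5·y_production = 40.
This yields shadow prices y_budget = 5, y_production = 2.
Δz = y_production·Δb = 2 × (4) = 8, so new z* = 1668 + 8 = 1676.

1676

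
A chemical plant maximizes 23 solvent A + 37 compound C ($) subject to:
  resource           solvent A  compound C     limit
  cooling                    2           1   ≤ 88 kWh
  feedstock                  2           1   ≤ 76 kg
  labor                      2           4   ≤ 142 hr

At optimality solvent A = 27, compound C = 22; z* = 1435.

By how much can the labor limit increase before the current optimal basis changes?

162

Binding constraints: feedstock, labor. The basis is B = [[2,1],[2,4]] with det 6.
Per unit increase in labor, x* moves by d = (-0.1667, 0.3333).
The basis stays optimal until solvent A reaches 0; allowable increase = 162 hr.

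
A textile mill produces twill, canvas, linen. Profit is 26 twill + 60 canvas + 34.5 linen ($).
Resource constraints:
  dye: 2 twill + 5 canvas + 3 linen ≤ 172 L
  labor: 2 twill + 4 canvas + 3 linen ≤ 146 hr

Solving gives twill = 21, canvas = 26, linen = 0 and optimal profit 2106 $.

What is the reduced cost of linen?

Check each constraint at x*: dye 172/172 (tight); labor 146/146 (tight).
From A_Bᵀ y = c: 2·y_dye + 2·y_labor = 26; 5·y_dye + 4·y_labor = 60.
→ y_dye = 8 and y_labor = 5.
Reduced cost of linen: c₃ − yᵀa₃ = 34.5 − (8·3 + 5·3) = 34.5 − 39 = -4.5.

-4.5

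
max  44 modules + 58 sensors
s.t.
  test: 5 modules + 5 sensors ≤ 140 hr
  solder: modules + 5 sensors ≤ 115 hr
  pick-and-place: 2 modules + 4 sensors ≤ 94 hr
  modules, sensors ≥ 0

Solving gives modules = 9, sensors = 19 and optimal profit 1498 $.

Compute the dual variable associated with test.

6

Binding: test and pick-and-place. Non-binding: solder (11 unused).
Since solder is not tight, its dual is 0.
The binding rows give the dual system: 5·y_test + 2·y_pick-and-place = 44 and 5·y_test + 4·y_pick-and-place = 58.
Solving: y_test = 6, y_pick-and-place = 7.
Shadow price of test = 6.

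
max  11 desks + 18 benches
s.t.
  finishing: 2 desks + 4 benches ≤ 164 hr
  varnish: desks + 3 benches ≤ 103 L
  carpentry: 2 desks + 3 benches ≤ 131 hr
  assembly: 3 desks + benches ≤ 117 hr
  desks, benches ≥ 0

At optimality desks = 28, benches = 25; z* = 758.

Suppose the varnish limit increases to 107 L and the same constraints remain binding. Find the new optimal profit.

At the optimum: finishing uses 156 of 164 (slack = 8); varnish uses 103 of 103 (binding); carpentry uses 131 of 131 (binding); assembly uses 109 of 117 (slack = 8).
Since finishing, assembly are not tight, their duals are 0.
Dual feasibility on the basic columns requires 1·y_varnish + 2·y_carpentry = 11, 3·y_varnish + 3·y_carpentry = 18.
→ y_varnish = 1 and y_carpentry = 5.
Δz = y_varnish·Δb = 1 × (4) = 4, so new z* = 758 + 4 = 762.

762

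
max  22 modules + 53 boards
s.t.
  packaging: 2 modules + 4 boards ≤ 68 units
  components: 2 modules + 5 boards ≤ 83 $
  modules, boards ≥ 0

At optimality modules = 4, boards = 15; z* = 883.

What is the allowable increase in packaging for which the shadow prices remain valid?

15

Binding constraints: packaging, components. The basis is B = [[2,4],[2,5]] with det 2.
Per unit increase in packaging, x* moves by d = (2.5, -1).
The basis stays optimal until boards reaches 0; allowable increase = 15 units.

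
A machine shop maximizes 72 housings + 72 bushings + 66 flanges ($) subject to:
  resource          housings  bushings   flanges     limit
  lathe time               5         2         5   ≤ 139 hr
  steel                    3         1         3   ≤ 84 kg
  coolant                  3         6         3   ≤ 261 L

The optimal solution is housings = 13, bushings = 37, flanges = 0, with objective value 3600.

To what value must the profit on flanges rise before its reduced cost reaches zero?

Binding: lathe time and coolant. Non-binding: steel (8 unused).
Slack constraints have shadow price 0 (complementary slackness).
From A_Bᵀ y = c: 5·y_lathe time + 3·y_coolant = 72; 2·y_lathe time + 6·y_coolant = 72.
→ y_lathe time = 9 and y_coolant = 9.
flanges enters the basis when its profit ≥ yᵀa₃ = 9·5 + 9·3 = 72.

72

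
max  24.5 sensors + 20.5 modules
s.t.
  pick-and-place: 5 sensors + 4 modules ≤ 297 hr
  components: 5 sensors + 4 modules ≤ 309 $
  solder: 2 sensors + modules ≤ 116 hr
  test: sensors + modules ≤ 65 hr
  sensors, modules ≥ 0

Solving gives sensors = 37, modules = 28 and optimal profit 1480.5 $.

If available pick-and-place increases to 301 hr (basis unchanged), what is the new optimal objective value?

1496.5

Check each constraint at x*: pick-and-place 297/297 (tight); components 297/309 (slack 12); solder 102/116 (slack 14); test 65/65 (tight).
By complementary slackness, y = 0 for the non-binding constraints.
Dual feasibility on the basic columns requires 5·y_pick-and-place + 1·y_test = 24.5, 4·y_pick-and-place + 1·y_test = 20.5.
This yields shadow prices y_pick-and-place = 4, y_test = 4.5.
Δz = y_pick-and-place·Δb = 4 × (4) = 16, so new z* = 1480.5 + 16 = 1496.5.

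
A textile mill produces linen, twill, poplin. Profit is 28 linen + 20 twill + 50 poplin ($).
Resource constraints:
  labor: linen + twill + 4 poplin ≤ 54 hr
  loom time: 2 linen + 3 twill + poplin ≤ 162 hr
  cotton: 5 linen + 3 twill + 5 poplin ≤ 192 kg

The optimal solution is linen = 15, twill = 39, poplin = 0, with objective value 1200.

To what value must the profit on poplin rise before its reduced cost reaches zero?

52

Binding: labor and cotton. Non-binding: loom time (15 unused).
Slack constraints have shadow price 0 (complementary slackness).
The binding rows give the dual system: 1·y_labor + 5·y_cotton = 28 and 1·y_labor + 3·y_cotton = 20.
Solving: y_labor = 8, y_cotton = 4.
poplin enters the basis when its profit ≥ yᵀa₃ = 8·4 + 4·5 = 52.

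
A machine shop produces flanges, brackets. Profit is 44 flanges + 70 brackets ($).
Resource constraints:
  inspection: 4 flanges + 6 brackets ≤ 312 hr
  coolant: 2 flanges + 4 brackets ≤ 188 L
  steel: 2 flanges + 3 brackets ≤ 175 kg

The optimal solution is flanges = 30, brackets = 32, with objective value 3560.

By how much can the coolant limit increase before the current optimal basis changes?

20

Binding constraints: inspection, coolant. The basis is B = [[4,6],[2,4]] with det 4.
Per unit increase in coolant, x* moves by d = (-1.5, 1).
The basis stays optimal until flanges reaches 0; allowable increase = 20 L.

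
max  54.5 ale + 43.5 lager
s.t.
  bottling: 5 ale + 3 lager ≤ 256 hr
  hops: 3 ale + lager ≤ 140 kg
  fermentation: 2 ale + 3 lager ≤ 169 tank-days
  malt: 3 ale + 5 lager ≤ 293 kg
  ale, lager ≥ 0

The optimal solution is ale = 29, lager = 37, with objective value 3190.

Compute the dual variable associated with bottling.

At the optimum: bottling uses 256 of 256 (binding); hops uses 124 of 140 (slack = 16); fermentation uses 169 of 169 (binding); malt uses 272 of 293 (slack = 21).
Since hops, malt are not tight, their duals are 0.
Dual feasibility on the basic columns requires 5·y_bottling + 2·y_fermentation = 54.5, 3·y_bottling + 3·y_fermentation = 43.5.
→ y_bottling = 8.5 and y_fermentation = 6.
Shadow price of bottling = 8.5.

8.5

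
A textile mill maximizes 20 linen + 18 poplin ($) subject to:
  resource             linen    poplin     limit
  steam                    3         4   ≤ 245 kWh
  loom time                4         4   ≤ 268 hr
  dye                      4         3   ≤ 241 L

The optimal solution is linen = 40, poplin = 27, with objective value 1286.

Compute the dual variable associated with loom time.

3

Check each constraint at x*: steam 228/245 (slack 17); loom time 268/268 (tight); dye 241/241 (tight).
Since steam is not tight, its dual is 0.
The binding rows give the dual system: 4·y_loom time + 4·y_dye = 20 and 4·y_loom time + 3·y_dye = 18.
This yields shadow prices y_loom time = 3, y_dye = 2.
Shadow price of loom time = 3.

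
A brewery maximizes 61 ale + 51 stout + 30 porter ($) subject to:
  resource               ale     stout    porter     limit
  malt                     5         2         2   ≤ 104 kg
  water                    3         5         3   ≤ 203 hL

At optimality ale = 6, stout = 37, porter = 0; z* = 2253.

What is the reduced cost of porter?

At the optimum: malt uses 104 of 104 (binding); water uses 203 of 203 (binding).
The binding rows give the dual system: 5·y_malt + 3·y_water = 61 and 2·y_malt + 5·y_water = 51.
This yields shadow prices y_malt = 8, y_water = 7.
Reduced cost of porter: c₃ − yᵀa₃ = 30 − (8·2 + 7·3) = 30 − 37 = -7.

-7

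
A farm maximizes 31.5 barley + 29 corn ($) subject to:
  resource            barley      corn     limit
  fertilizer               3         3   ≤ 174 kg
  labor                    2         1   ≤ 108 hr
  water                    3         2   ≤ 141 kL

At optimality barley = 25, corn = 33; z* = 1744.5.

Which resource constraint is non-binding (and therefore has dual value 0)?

labor

fertilizer: 174/174 (binding)
labor: 83/108 (slack 25)
water: 141/141 (binding)
By complementary slackness, a constraint with positive slack has shadow price 0 → labor.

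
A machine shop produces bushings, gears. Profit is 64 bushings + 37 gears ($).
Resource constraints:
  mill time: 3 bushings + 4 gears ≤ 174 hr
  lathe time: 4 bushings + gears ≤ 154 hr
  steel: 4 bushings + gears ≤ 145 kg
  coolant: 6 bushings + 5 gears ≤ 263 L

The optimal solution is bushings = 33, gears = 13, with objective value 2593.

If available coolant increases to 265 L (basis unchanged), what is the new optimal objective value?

2605

At the optimum: mill time uses 151 of 174 (slack = 23); lathe time uses 145 of 154 (slack = 9); steel uses 145 of 145 (binding); coolant uses 263 of 263 (binding).
By complementary slackness, y = 0 for the non-binding constraints.
From A_Bᵀ y = c: 4·y_steel + 6·y_coolant = 64; 1·y_steel + 5·y_coolant = 37.
This yields shadow prices y_steel = 7, y_coolant = 6.
Δz = y_coolant·Δb = 6 × (2) = 12, so new z* = 2593 + 12 = 2605.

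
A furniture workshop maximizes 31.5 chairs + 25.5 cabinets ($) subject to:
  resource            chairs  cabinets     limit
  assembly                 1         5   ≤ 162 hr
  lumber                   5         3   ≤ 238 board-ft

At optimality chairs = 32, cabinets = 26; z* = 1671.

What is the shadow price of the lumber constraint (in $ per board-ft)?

Both assembly and lumber are binding at x*.
From A_Bᵀ y = c: 1·y_assembly + 5·y_lumber = 31.5; 5·y_assembly + 3·y_lumber = 25.5.
This yields shadow prices y_assembly = 1.5, y_lumber = 6.
Shadow price of lumber = 6.

6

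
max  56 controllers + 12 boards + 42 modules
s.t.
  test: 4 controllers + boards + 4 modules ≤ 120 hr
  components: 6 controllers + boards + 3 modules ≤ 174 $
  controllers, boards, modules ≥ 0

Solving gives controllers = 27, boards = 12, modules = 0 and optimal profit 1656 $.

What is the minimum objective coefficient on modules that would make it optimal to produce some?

44

Check each constraint at x*: test 120/120 (tight); components 174/174 (tight).
The binding rows give the dual system: 4·y_test + 6·y_components = 56 and 1·y_test + 1·y_components = 12.
Solving: y_test = 8, y_components = 4.
modules enters the basis when its profit ≥ yᵀa₃ = 8·4 + 4·3 = 44.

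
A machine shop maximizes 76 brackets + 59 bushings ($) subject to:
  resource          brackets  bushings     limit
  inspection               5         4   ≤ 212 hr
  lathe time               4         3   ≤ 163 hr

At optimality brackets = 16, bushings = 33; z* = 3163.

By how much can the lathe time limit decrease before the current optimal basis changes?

Binding constraints: inspection, lathe time. The basis is B = [[5,4],[4,3]] with det -1.
Per unit decrease in lathe time, x* moves by d = (-4, 5).
The basis stays optimal until brackets reaches 0; allowable decrease = 4 hr.

4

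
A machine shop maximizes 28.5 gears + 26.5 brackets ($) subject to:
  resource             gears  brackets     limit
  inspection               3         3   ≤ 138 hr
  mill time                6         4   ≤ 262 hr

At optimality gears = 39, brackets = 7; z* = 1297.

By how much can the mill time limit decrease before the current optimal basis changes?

Binding constraints: inspection, mill time. The basis is B = [[3,3],[6,4]] with det -6.
Per unit decrease in mill time, x* moves by d = (-0.5, 0.5).
The basis stays optimal until gears reaches 0; allowable decrease = 78 hr.

78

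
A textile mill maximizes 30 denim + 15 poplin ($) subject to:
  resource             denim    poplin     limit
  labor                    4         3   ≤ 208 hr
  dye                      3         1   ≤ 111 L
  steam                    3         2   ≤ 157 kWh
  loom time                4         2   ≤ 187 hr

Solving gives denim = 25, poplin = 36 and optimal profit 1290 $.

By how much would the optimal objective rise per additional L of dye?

At the optimum: labor uses 208 of 208 (binding); dye uses 111 of 111 (binding); steam uses 147 of 157 (slack = 10); loom time uses 172 of 187 (slack = 15).
By complementary slackness, y = 0 for the non-binding constraints.
Dual feasibility on the basic columns requires 4·y_labor + 3·y_dye = 30, 3·y_labor + 1·y_dye = 15.
→ y_labor = 3 and y_dye = 6.
Shadow price of dye = 6.

6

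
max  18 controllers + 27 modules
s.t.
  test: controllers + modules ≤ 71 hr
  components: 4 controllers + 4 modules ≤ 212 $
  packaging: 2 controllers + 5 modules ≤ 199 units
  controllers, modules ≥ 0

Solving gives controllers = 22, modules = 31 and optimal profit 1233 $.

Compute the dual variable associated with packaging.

Binding: components and packaging. Non-binding: test (18 unused).
Slack constraints have shadow price 0 (complementary slackness).
The binding rows give the dual system: 4·y_components + 2·y_packaging = 18 and 4·y_components + 5·y_packaging = 27.
→ y_components = 3 and y_packaging = 3.
Shadow price of packaging = 3.

3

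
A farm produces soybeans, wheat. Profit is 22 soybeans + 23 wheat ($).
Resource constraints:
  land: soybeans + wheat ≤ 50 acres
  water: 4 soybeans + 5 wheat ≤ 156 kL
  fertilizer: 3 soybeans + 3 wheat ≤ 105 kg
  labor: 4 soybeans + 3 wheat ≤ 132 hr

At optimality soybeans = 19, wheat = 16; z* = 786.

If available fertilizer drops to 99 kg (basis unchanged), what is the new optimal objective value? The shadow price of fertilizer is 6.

Δb = -6, so new z* = 786 + (6)·(-6) = 786 − 36 = 750.

750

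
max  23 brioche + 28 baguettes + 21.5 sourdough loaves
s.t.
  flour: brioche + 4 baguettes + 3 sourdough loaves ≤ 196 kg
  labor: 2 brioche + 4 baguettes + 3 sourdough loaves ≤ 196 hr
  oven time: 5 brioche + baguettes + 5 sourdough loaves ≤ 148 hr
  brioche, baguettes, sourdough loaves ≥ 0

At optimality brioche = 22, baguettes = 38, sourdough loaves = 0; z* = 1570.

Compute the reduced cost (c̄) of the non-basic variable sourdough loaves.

Binding: labor and oven time. Non-binding: flour (22 unused).
Since flour is not tight, its dual is 0.
Dual feasibility on the basic columns requires 2·y_labor + 5·y_oven time = 23, 4·y_labor + 1·y_oven time = 28.
Solving: y_labor = 6.5, y_oven time = 2.
Reduced cost of sourdough loaves: c₃ − yᵀa₃ = 21.5 − (6.5·3 + 2·5) = 21.5 − 29.5 = -8.

-8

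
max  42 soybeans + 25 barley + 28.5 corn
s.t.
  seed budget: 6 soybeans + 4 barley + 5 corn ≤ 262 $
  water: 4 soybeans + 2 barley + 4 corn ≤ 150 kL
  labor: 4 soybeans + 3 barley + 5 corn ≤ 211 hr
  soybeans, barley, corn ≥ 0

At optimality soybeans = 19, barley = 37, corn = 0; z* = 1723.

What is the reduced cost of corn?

-9.5

At the optimum: seed budget uses 262 of 262 (binding); water uses 150 of 150 (binding); labor uses 187 of 211 (slack = 24).
Since labor is not tight, its dual is 0.
The binding rows give the dual system: 6·y_seed budget + 4·y_water = 42 and 4·y_seed budget + 2·y_water = 25.
This yields shadow prices y_seed budget = 4, y_water = 4.5.
Reduced cost of corn: c₃ − yᵀa₃ = 28.5 − (4·5 + 4.5·4) = 28.5 − 38 = -9.5.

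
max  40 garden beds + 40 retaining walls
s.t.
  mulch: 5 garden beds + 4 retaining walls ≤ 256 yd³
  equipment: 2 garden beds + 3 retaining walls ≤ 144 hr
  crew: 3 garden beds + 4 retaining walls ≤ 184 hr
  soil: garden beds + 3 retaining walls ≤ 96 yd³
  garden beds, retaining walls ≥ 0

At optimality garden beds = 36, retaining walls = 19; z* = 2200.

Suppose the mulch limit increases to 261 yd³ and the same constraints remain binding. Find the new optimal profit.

Check each constraint at x*: mulch 256/256 (tight); equipment 129/144 (slack 15); crew 184/184 (tight); soil 93/96 (slack 3).
By complementary slackness, y = 0 for the non-binding constraints.
Dual feasibility on the basic columns requires 5·y_mulch + 3·y_crew = 40, 4·y_mulch + 4·y_crew = 40.
Solving: y_mulch = 5, y_crew = 5.
Δz = y_mulch·Δb = 5 × (5) = 25, so new z* = 2200 + 25 = 2225.

2225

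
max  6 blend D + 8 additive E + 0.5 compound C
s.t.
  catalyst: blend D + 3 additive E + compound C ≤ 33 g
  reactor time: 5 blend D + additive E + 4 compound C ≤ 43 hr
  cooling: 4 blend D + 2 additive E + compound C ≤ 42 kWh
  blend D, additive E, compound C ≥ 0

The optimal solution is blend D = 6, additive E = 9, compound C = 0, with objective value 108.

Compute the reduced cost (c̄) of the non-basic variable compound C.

-2.5

Binding: catalyst and cooling. Non-binding: reactor time (4 unused).
Slack constraints have shadow price 0 (complementary slackness).
From A_Bᵀ y = c: 1·y_catalyst + 4·y_cooling = 6; 3·y_catalyst + 2·y_cooling = 8.
This yields shadow prices y_catalyst = 2, y_cooling = 1.
Reduced cost of compound C: c₃ − yᵀa₃ = 0.5 − (2·1 + 1·1) = 0.5 − 3 = -2.5.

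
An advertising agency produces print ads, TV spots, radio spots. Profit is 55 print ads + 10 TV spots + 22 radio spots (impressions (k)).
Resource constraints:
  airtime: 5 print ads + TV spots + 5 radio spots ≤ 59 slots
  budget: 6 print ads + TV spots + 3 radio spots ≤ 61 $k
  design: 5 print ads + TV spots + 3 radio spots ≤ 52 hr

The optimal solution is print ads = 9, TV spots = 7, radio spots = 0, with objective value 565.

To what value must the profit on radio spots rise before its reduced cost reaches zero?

Check each constraint at x*: airtime 52/59 (slack 7); budget 61/61 (tight); design 52/52 (tight).
By complementary slackness, y = 0 for the non-binding constraint.
The binding rows give the dual system: 6·y_budget + 5·y_design = 55 and 1·y_budget + 1·y_design = 10.
Solving: y_budget = 5, y_design = 5.
radio spots enters the basis when its profit ≥ yᵀa₃ = 5·3 + 5·3 = 30.

30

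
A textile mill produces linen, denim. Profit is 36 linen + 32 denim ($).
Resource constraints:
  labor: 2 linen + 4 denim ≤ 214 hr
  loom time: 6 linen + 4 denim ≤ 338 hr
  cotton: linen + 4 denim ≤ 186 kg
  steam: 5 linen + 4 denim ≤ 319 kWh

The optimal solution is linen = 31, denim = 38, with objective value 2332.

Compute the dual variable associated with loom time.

5

Binding: labor and loom time. Non-binding: cotton (3 unused), steam (12 unused).
Slack constraints have shadow price 0 (complementary slackness).
From A_Bᵀ y = c: 2·y_labor + 6·y_loom time = 36; 4·y_labor + 4·y_loom time = 32.
→ y_labor = 3 and y_loom time = 5.
Shadow price of loom time = 5.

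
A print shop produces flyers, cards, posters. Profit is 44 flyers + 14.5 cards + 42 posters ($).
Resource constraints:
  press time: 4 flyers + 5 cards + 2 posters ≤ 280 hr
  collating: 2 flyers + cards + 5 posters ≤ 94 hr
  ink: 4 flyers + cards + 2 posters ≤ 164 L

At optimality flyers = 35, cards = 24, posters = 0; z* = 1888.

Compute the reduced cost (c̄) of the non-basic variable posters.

-8

Binding: collating and ink. Non-binding: press time (20 unused).
By complementary slackness, y = 0 for the non-binding constraint.
From A_Bᵀ y = c: 2·y_collating + 4·y_ink = 44; 1·y_collating + 1·y_ink = 14.5.
Solving: y_collating = 7, y_ink = 7.5.
Reduced cost of posters: c₃ − yᵀa₃ = 42 − (7·5 + 7.5·2) = 42 − 50 = -8.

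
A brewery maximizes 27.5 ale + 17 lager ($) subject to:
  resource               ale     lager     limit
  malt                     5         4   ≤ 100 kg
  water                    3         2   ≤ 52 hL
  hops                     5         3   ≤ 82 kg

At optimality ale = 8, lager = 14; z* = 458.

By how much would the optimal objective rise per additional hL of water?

Binding: water and hops. Non-binding: malt (4 unused).
By complementary slackness, y = 0 for the non-binding constraint.
The binding rows give the dual system: 3·y_water + 5·y_hops = 27.5 and 2·y_water + 3·y_hops = 17.
Solving: y_water = 2.5, y_hops = 4.
Shadow price of water = 2.5.

2.5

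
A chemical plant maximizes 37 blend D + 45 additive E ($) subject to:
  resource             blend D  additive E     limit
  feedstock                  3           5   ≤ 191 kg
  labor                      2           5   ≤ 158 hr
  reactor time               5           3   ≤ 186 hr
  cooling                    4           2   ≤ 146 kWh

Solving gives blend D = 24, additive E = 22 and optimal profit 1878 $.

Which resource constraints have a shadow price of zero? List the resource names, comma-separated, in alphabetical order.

cooling, feedstock

feedstock: 182/191 (slack 9)
labor: 158/158 (binding)
reactor time: 186/186 (binding)
cooling: 140/146 (slack 6)
By complementary slackness, a constraint with positive slack has shadow price 0 → cooling, feedstock.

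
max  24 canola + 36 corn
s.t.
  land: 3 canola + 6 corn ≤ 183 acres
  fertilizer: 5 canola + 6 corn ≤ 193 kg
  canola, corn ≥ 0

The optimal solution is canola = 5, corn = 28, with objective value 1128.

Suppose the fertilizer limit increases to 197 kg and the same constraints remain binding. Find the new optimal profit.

At the optimum: land uses 183 of 183 (binding); fertilizer uses 193 of 193 (binding).
From A_Bᵀ y = c: 3·y_land + 5·y_fertilizer = 24; 6·y_land + 6·y_fertilizer = 36.
This yields shadow prices y_land = 3, y_fertilizer = 3.
Δz = y_fertilizer·Δb = 3 × (4) = 12, so new z* = 1128 + 12 = 1140.

1140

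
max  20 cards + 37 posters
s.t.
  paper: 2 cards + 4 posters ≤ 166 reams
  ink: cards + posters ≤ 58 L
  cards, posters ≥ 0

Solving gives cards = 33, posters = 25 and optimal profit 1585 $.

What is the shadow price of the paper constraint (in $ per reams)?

8.5

At the optimum: paper uses 166 of 166 (binding); ink uses 58 of 58 (binding).
The binding rows give the dual system: 2·y_paper + 1·y_ink = 20 and 4·y_paper + 1·y_ink = 37.
This yields shadow prices y_paper = 8.5, y_ink = 3.
Shadow price of paper = 8.5.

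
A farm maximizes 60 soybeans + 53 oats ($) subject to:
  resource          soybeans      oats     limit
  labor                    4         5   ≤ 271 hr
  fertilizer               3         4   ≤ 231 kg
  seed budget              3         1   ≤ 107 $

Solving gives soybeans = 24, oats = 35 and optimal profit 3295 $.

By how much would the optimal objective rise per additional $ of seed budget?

8

Binding: labor and seed budget. Non-binding: fertilizer (19 unused).
By complementary slackness, y = 0 for the non-binding constraint.
The binding rows give the dual system: 4·y_labor + 3·y_seed budget = 60 and 5·y_labor + 1·y_seed budget = 53.
Solving: y_labor = 9, y_seed budget = 8.
Shadow price of seed budget = 8.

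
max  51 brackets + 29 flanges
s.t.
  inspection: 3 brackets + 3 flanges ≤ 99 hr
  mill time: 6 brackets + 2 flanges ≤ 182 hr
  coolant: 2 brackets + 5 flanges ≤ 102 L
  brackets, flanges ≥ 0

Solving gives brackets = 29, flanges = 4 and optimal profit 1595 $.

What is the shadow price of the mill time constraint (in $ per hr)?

5.5

Binding: inspection and mill time. Non-binding: coolant (24 unused).
Since coolant is not tight, its dual is 0.
From A_Bᵀ y = c: 3·y_inspection + 6·y_mill time = 51; 3·y_inspection + 2·y_mill time = 29.
This yields shadow prices y_inspection = 6, y_mill time = 5.5.
Shadow price of mill time = 5.5.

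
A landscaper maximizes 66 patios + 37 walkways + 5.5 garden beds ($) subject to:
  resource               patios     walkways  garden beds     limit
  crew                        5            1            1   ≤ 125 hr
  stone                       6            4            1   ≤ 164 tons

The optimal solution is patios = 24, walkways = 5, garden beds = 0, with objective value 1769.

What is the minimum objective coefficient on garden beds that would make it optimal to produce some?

11.5

At the optimum: crew uses 125 of 125 (binding); stone uses 164 of 164 (binding).
From A_Bᵀ y = c: 5·y_crew + 6·y_stone = 66; 1·y_crew + 4·y_stone = 37.
→ y_crew = 3 and y_stone = 8.5.
garden beds enters the basis when its profit ≥ yᵀa₃ = 3·1 + 8.5·1 = 11.5.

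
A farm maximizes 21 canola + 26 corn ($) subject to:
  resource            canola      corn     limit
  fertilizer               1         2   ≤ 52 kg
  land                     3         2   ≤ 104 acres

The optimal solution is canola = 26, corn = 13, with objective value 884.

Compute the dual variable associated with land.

4

At the optimum: fertilizer uses 52 of 52 (binding); land uses 104 of 104 (binding).
The binding rows give the dual system: 1·y_fertilizer + 3·y_land = 21 and 2·y_fertilizer + 2·y_land = 26.
This yields shadow prices y_fertilizer = 9, y_land = 4.
Shadow price of land = 4.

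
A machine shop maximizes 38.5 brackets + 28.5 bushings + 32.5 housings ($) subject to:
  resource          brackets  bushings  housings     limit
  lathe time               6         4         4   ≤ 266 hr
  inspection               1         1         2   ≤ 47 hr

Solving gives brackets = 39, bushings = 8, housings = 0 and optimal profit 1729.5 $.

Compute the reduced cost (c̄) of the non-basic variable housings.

At the optimum: lathe time uses 266 of 266 (binding); inspection uses 47 of 47 (binding).
Dual feasibility on the basic columns requires 6·y_lathe time + 1·y_inspection = 38.5, 4·y_lathe time + 1·y_inspection = 28.5.
Solving: y_lathe time = 5, y_inspection = 8.5.
Reduced cost of housings: c₃ − yᵀa₃ = 32.5 − (5·4 + 8.5·2) = 32.5 − 37 = -4.5.

-4.5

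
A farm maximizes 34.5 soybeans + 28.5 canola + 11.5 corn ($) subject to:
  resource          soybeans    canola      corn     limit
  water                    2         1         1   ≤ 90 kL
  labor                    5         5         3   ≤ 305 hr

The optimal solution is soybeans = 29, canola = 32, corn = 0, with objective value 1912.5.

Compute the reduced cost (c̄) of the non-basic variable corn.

Check each constraint at x*: water 90/90 (tight); labor 305/305 (tight).
The binding rows give the dual system: 2·y_water + 5·y_labor = 34.5 and 1·y_water + 5·y_labor = 28.5.
Solving: y_water = 6, y_labor = 4.5.
Reduced cost of corn: c₃ − yᵀa₃ = 11.5 − (6·1 + 4.5·3) = 11.5 − 19.5 = -8.

-8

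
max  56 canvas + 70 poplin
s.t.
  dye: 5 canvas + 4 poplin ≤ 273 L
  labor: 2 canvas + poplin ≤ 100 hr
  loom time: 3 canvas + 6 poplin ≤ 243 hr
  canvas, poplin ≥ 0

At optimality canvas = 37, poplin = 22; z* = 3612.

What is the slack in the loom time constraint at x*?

0

loom time used = 3·37 + 6·22 = 243; slack = 243 − 243 = 0.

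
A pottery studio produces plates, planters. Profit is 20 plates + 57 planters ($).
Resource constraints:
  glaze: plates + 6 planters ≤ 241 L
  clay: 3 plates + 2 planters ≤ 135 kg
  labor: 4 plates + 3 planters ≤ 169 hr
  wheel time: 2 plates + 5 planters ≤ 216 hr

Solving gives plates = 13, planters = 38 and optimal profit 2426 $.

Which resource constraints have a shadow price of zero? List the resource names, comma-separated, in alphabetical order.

clay, labor

glaze: 241/241 (binding)
clay: 115/135 (slack 20)
labor: 166/169 (slack 3)
wheel time: 216/216 (binding)
By complementary slackness, a constraint with positive slack has shadow price 0 → clay, labor.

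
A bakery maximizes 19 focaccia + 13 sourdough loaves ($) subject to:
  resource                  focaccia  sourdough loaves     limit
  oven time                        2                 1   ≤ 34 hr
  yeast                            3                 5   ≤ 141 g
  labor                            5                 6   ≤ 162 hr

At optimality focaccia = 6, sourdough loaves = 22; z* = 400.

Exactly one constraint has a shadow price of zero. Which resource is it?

oven time: 34/34 (binding)
yeast: 128/141 (slack 13)
labor: 162/162 (binding)
By complementary slackness, a constraint with positive slack has shadow price 0 → yeast.

yeast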